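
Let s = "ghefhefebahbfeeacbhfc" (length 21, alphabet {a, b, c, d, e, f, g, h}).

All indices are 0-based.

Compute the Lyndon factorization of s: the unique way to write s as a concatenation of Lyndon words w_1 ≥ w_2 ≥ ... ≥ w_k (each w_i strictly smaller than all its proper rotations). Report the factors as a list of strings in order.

["gh", "efh", "ef", "e", "b", "ahbfee", "acbhfc"]

emit factor 1: 'gh' (i=0, period=2)
emit factor 2: 'efh' (i=2, period=3)
emit factor 3: 'ef' (i=5, period=2)
emit factor 4: 'e' (i=7, period=1)
emit factor 5: 'b' (i=8, period=1)
emit factor 6: 'ahbfee' (i=9, period=6)
emit factor 7: 'acbhfc' (i=15, period=6)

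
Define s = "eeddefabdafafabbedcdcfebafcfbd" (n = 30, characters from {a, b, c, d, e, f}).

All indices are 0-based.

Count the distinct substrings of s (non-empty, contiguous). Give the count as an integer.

430

rank→(start, suffix):
  0 → (13, 'abbedcdcfebafcfbd')
  1 → (6, 'abdafafabbedcdcfebafcfbd')
  2 → (11, 'afabbedcdcfebafcfbd')
  3 → (9, 'afafabbedcdcfebafcfbd')
  4 → (24, 'afcfbd')
  5 → (23, 'bafcfbd')
  6 → (14, 'bbedcdcfebafcfbd')
  7 → (28, 'bd')
  8 → (7, 'bdafafabbedcdcfebafcfbd')
  9 → (15, 'bedcdcfebafcfbd')
  10 → (18, 'cdcfebafcfbd')
  11 → (26, 'cfbd')
  12 → (20, 'cfebafcfbd')
  13 → (29, 'd')
  14 → (8, 'dafafabbedcdcfebafcfbd')
  15 → (17, 'dcdcfebafcfbd')
  16 → (19, 'dcfebafcfbd')
  17 → (2, 'ddefabdafafabbedcdcfebafcfbd')
  18 → (3, 'defabdafafabbedcdcfebafcfbd')
  19 → (22, 'ebafcfbd')
  20 → (16, 'edcdcfebafcfbd')
  21 → (1, 'eddefabdafafabbedcdcfebafcfbd')
  22 → (0, 'eeddefabdafafabbedcdcfebafcfbd')
  23 → (4, 'efabdafafabbedcdcfebafcfbd')
  24 → (12, 'fabbedcdcfebafcfbd')
  25 → (5, 'fabdafafabbedcdcfebafcfbd')
  26 → (10, 'fafabbedcdcfebafcfbd')
  27 → (27, 'fbd')
  28 → (25, 'fcfbd')
  29 → (21, 'febafcfbd')

SA = [13, 6, 11, 9, 24, 23, 14, 28, 7, 15, 18, 26, 20, 29, 8, 17, 19, 2, 3, 22, 16, 1, 0, 4, 12, 5, 10, 27, 25, 21]
[i] adj suffixes → lcp
  [1] 13/6 → 2 ('ab')
  [2] 6/11 → 1 ('a')
  [3] 11/9 → 3 ('afa')
  [4] 9/24 → 2 ('af')
  [5] 24/23 → 0 ('')
  [6] 23/14 → 1 ('b')
  [7] 14/28 → 1 ('b')
  [8] 28/7 → 2 ('bd')
  [9] 7/15 → 1 ('b')
  [10] 15/18 → 0 ('')
  [11] 18/26 → 1 ('c')
  [12] 26/20 → 2 ('cf')
  [13] 20/29 → 0 ('')
  [14] 29/8 → 1 ('d')
  [15] 8/17 → 1 ('d')
  [16] 17/19 → 2 ('dc')
  [17] 19/2 → 1 ('d')
  [18] 2/3 → 1 ('d')
  [19] 3/22 → 0 ('')
  [20] 22/16 → 1 ('e')
  [21] 16/1 → 2 ('ed')
  [22] 1/0 → 1 ('e')
  [23] 0/4 → 1 ('e')
  [24] 4/12 → 0 ('')
  [25] 12/5 → 3 ('fab')
  [26] 5/10 → 2 ('fa')
  [27] 10/27 → 1 ('f')
  [28] 27/25 → 1 ('f')
  [29] 25/21 → 1 ('f')

n(n+1)/2 = 30·31/2 = 465
Σ LCP = 0 + 2 + 1 + 3 + 2 + 0 + 1 + 1 + 2 + 1 + 0 + 1 + 2 + 0 + 1 + 1 + 2 + 1 + 1 + 0 + 1 + 2 + 1 + 1 + 0 + 3 + 2 + 1 + 1 + 1 = 35
distinct = 465 − 35 = 430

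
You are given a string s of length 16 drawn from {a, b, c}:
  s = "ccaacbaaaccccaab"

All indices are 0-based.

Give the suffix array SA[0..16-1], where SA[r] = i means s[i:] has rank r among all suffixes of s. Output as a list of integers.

sorted suffixes:
  #0 SA[0]=6  'aaaccccaab'
  #1 SA[1]=13  'aab'
  #2 SA[2]=2  'aacbaaaccccaab'
  #3 SA[3]=7  'aaccccaab'
  #4 SA[4]=14  'ab'
  #5 SA[5]=3  'acbaaaccccaab'
  #6 SA[6]=8  'accccaab'
  #7 SA[7]=15  'b'
  #8 SA[8]=5  'baaaccccaab'
  #9 SA[9]=12  'caab'
  #10 SA[10]=1  'caacbaaaccccaab'
  #11 SA[11]=4  'cbaaaccccaab'
  #12 SA[12]=11  'ccaab'
  #13 SA[13]=0  'ccaacbaaaccccaab'
  #14 SA[14]=10  'cccaab'
  #15 SA[15]=9  'ccccaab'

[6, 13, 2, 7, 14, 3, 8, 15, 5, 12, 1, 4, 11, 0, 10, 9]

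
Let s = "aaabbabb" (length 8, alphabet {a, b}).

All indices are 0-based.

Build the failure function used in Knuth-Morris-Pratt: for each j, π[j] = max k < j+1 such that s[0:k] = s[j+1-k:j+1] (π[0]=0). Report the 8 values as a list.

[0, 1, 2, 0, 0, 1, 0, 0]

π[0] = 0
j=1 s[j]='a': π[1]=1 (border 'a')
j=2 s[j]='a': π[2]=2 (border 'aa')
j=3 s[j]='b': k: 2→1→0; π[3]=0 (border '')
j=4 s[j]='b': π[4]=0 (border '')
j=5 s[j]='a': π[5]=1 (border 'a')
j=6 s[j]='b': k: 1→0; π[6]=0 (border '')
j=7 s[j]='b': π[7]=0 (border '')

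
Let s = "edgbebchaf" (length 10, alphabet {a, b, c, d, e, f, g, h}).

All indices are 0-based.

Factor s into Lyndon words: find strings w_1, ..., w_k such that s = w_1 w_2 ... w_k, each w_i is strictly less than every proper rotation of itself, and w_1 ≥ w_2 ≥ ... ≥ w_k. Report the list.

["e", "dg", "be", "bch", "af"]

emit factor 1: 'e' (i=0, period=1)
emit factor 2: 'dg' (i=1, period=2)
emit factor 3: 'be' (i=3, period=2)
emit factor 4: 'bch' (i=5, period=3)
emit factor 5: 'af' (i=8, period=2)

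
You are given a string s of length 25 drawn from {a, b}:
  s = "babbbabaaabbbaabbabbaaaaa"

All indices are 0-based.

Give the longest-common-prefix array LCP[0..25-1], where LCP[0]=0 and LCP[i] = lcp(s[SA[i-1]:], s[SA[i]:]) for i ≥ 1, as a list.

rank→(start, suffix):
  0 → (24, 'a')
  1 → (23, 'aa')
  2 → (22, 'aaa')
  3 → (21, 'aaaa')
  4 → (20, 'aaaaa')
  5 → (7, 'aaabbbaabbabbaaaaa')
  6 → (13, 'aabbabbaaaaa')
  7 → (8, 'aabbbaabbabbaaaaa')
  8 → (5, 'abaaabbbaabbabbaaaaa')
  9 → (17, 'abbaaaaa')
  10 → (14, 'abbabbaaaaa')
  11 → (9, 'abbbaabbabbaaaaa')
  12 → (1, 'abbbabaaabbbaabbabbaaaaa')
  13 → (19, 'baaaaa')
  14 → (6, 'baaabbbaabbabbaaaaa')
  15 → (12, 'baabbabbaaaaa')
  16 → (4, 'babaaabbbaabbabbaaaaa')
  17 → (16, 'babbaaaaa')
  18 → (0, 'babbbabaaabbbaabbabbaaaaa')
  19 → (18, 'bbaaaaa')
  20 → (11, 'bbaabbabbaaaaa')
  21 → (3, 'bbabaaabbbaabbabbaaaaa')
  22 → (15, 'bbabbaaaaa')
  23 → (10, 'bbbaabbabbaaaaa')
  24 → (2, 'bbbabaaabbbaabbabbaaaaa')

SA = [24, 23, 22, 21, 20, 7, 13, 8, 5, 17, 14, 9, 1, 19, 6, 12, 4, 16, 0, 18, 11, 3, 15, 10, 2]
i: (SA[i-1],SA[i]) lcp shared
  1: (24,23) 1 'a'
  2: (23,22) 2 'aa'
  3: (22,21) 3 'aaa'
  4: (21,20) 4 'aaaa'
  5: (20,7) 3 'aaa'
  6: (7,13) 2 'aa'
  7: (13,8) 4 'aabb'
  8: (8,5) 1 'a'
  9: (5,17) 2 'ab'
  10: (17,14) 4 'abba'
  11: (14,9) 3 'abb'
  12: (9,1) 5 'abbba'
  13: (1,19) 0 ''
  14: (19,6) 4 'baaa'
  15: (6,12) 3 'baa'
  16: (12,4) 2 'ba'
  17: (4,16) 3 'bab'
  18: (16,0) 4 'babb'
  19: (0,18) 1 'b'
  20: (18,11) 4 'bbaa'
  21: (11,3) 3 'bba'
  22: (3,15) 4 'bbab'
  23: (15,10) 2 'bb'
  24: (10,2) 4 'bbba'

[0, 1, 2, 3, 4, 3, 2, 4, 1, 2, 4, 3, 5, 0, 4, 3, 2, 3, 4, 1, 4, 3, 4, 2, 4]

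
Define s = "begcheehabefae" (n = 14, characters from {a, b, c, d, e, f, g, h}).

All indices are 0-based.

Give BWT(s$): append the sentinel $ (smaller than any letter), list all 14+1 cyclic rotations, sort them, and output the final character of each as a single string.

ehfa$gahbbeeeec

rank  rotation         last
    0  $begcheehabefae  e
    1  abefae$begcheeh  h
    2  ae$begcheehabef  f
    3  befae$begcheeha  a
    4  begcheehabefae$  $
    5  cheehabefae$beg  g
    6  e$begcheehabefa  a
    7  eehabefae$begch  h
    8  efae$begcheehab  b
    9  egcheehabefae$b  b
   10  ehabefae$begche  e
   11  fae$begcheehabe  e
   12  gcheehabefae$be  e
   13  habefae$begchee  e
   14  heehabefae$begc  c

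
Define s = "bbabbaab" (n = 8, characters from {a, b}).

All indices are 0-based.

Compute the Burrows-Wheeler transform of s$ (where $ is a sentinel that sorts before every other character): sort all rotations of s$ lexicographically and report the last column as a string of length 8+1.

rank  rotation   last
    0  $bbabbaab  b
    1  aab$bbabb  b
    2  ab$bbabba  a
    3  abbaab$bb  b
    4  b$bbabbaa  a
    5  baab$bbab  b
    6  babbaab$b  b
    7  bbaab$bba  a
    8  bbabbaab$  $

bbababba$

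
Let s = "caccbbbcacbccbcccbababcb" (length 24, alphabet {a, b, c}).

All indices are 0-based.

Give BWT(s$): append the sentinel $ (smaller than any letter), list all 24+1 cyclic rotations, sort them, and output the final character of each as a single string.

rank  rotation                   last
    0  $caccbbbcacbccbcccbababcb  b
    1  ababcb$caccbbbcacbccbcccb  b
    2  abcb$caccbbbcacbccbcccbab  b
    3  acbccbcccbababcb$caccbbbc  c
    4  accbbbcacbccbcccbababcb$c  c
    5  b$caccbbbcacbccbcccbababc  c
    6  bababcb$caccbbbcacbccbccc  c
    7  babcb$caccbbbcacbccbcccba  a
    8  bbbcacbccbcccbababcb$cacc  c
    9  bbcacbccbcccbababcb$caccb  b
   10  bcacbccbcccbababcb$caccbb  b
   11  bcb$caccbbbcacbccbcccbaba  a
   12  bccbcccbababcb$caccbbbcac  c
   13  bcccbababcb$caccbbbcacbcc  c
   14  cacbccbcccbababcb$caccbbb  b
   15  caccbbbcacbccbcccbababcb$  $
   16  cb$caccbbbcacbccbcccbabab  b
   17  cbababcb$caccbbbcacbccbcc  c
   18  cbbbcacbccbcccbababcb$cac  c
   19  cbccbcccbababcb$caccbbbca  a
   20  cbcccbababcb$caccbbbcacbc  c
   21  ccbababcb$caccbbbcacbccbc  c
   22  ccbbbcacbccbcccbababcb$ca  a
   23  ccbcccbababcb$caccbbbcacb  b
   24  cccbababcb$caccbbbcacbccb  b

bbbccccacbbaccb$bccaccabb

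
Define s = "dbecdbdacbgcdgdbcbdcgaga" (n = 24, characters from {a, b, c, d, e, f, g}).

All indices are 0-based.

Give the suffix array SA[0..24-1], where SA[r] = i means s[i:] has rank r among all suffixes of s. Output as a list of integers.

[23, 7, 21, 15, 5, 17, 1, 9, 16, 8, 3, 11, 19, 6, 14, 4, 0, 18, 12, 2, 22, 20, 10, 13]

rank→(start, suffix):
  0 → (23, 'a')
  1 → (7, 'acbgcdgdbcbdcgaga')
  2 → (21, 'aga')
  3 → (15, 'bcbdcgaga')
  4 → (5, 'bdacbgcdgdbcbdcgaga')
  5 → (17, 'bdcgaga')
  6 → (1, 'becdbdacbgcdgdbcbdcgaga')
  7 → (9, 'bgcdgdbcbdcgaga')
  8 → (16, 'cbdcgaga')
  9 → (8, 'cbgcdgdbcbdcgaga')
  10 → (3, 'cdbdacbgcdgdbcbdcgaga')
  11 → (11, 'cdgdbcbdcgaga')
  12 → (19, 'cgaga')
  13 → (6, 'dacbgcdgdbcbdcgaga')
  14 → (14, 'dbcbdcgaga')
  15 → (4, 'dbdacbgcdgdbcbdcgaga')
  16 → (0, 'dbecdbdacbgcdgdbcbdcgaga')
  17 → (18, 'dcgaga')
  18 → (12, 'dgdbcbdcgaga')
  19 → (2, 'ecdbdacbgcdgdbcbdcgaga')
  20 → (22, 'ga')
  21 → (20, 'gaga')
  22 → (10, 'gcdgdbcbdcgaga')
  23 → (13, 'gdbcbdcgaga')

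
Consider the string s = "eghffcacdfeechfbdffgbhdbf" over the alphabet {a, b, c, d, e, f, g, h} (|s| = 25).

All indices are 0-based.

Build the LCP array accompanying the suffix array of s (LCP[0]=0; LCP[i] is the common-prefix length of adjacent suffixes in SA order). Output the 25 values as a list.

[0, 0, 1, 1, 0, 1, 1, 0, 1, 2, 0, 1, 1, 0, 1, 1, 1, 1, 2, 1, 0, 1, 0, 1, 2]

sorted suffixes:
  #0 SA[0]=6  'acdfeechfbdffgbhdbf'
  #1 SA[1]=15  'bdffgbhdbf'
  #2 SA[2]=23  'bf'
  #3 SA[3]=20  'bhdbf'
  #4 SA[4]=5  'cacdfeechfbdffgbhdbf'
  #5 SA[5]=7  'cdfeechfbdffgbhdbf'
  #6 SA[6]=12  'chfbdffgbhdbf'
  #7 SA[7]=22  'dbf'
  #8 SA[8]=8  'dfeechfbdffgbhdbf'
  #9 SA[9]=16  'dffgbhdbf'
  #10 SA[10]=11  'echfbdffgbhdbf'
  #11 SA[11]=10  'eechfbdffgbhdbf'
  #12 SA[12]=0  'eghffcacdfeechfbdffgbhdbf'
  #13 SA[13]=24  'f'
  #14 SA[14]=14  'fbdffgbhdbf'
  #15 SA[15]=4  'fcacdfeechfbdffgbhdbf'
  #16 SA[16]=9  'feechfbdffgbhdbf'
  #17 SA[17]=3  'ffcacdfeechfbdffgbhdbf'
  #18 SA[18]=17  'ffgbhdbf'
  #19 SA[19]=18  'fgbhdbf'
  #20 SA[20]=19  'gbhdbf'
  #21 SA[21]=1  'ghffcacdfeechfbdffgbhdbf'
  #22 SA[22]=21  'hdbf'
  #23 SA[23]=13  'hfbdffgbhdbf'
  #24 SA[24]=2  'hffcacdfeechfbdffgbhdbf'

SA = [6, 15, 23, 20, 5, 7, 12, 22, 8, 16, 11, 10, 0, 24, 14, 4, 9, 3, 17, 18, 19, 1, 21, 13, 2]
rank  pair      lcp
   1  s[6:],s[15:]  0  ''
   2  s[15:],s[23:]  1  'b'
   3  s[23:],s[20:]  1  'b'
   4  s[20:],s[5:]  0  ''
   5  s[5:],s[7:]  1  'c'
   6  s[7:],s[12:]  1  'c'
   7  s[12:],s[22:]  0  ''
   8  s[22:],s[8:]  1  'd'
   9  s[8:],s[16:]  2  'df'
  10  s[16:],s[11:]  0  ''
  11  s[11:],s[10:]  1  'e'
  12  s[10:],s[0:]  1  'e'
  13  s[0:],s[24:]  0  ''
  14  s[24:],s[14:]  1  'f'
  15  s[14:],s[4:]  1  'f'
  16  s[4:],s[9:]  1  'f'
  17  s[9:],s[3:]  1  'f'
  18  s[3:],s[17:]  2  'ff'
  19  s[17:],s[18:]  1  'f'
  20  s[18:],s[19:]  0  ''
  21  s[19:],s[1:]  1  'g'
  22  s[1:],s[21:]  0  ''
  23  s[21:],s[13:]  1  'h'
  24  s[13:],s[2:]  2  'hf'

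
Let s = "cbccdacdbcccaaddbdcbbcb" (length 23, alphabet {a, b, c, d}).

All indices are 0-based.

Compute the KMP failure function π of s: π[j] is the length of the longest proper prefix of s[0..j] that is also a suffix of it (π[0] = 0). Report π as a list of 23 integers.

π[0] = 0
j=1 s[j]='b': π[1]=0 (border '')
j=2 s[j]='c': π[2]=1 (border 'c')
j=3 s[j]='c': k: 1→0; π[3]=1 (border 'c')
j=4 s[j]='d': k: 1→0; π[4]=0 (border '')
j=5 s[j]='a': π[5]=0 (border '')
j=6 s[j]='c': π[6]=1 (border 'c')
j=7 s[j]='d': k: 1→0; π[7]=0 (border '')
j=8 s[j]='b': π[8]=0 (border '')
j=9 s[j]='c': π[9]=1 (border 'c')
j=10 s[j]='c': k: 1→0; π[10]=1 (border 'c')
j=11 s[j]='c': k: 1→0; π[11]=1 (border 'c')
j=12 s[j]='a': k: 1→0; π[12]=0 (border '')
j=13 s[j]='a': π[13]=0 (border '')
j=14 s[j]='d': π[14]=0 (border '')
j=15 s[j]='d': π[15]=0 (border '')
j=16 s[j]='b': π[16]=0 (border '')
j=17 s[j]='d': π[17]=0 (border '')
j=18 s[j]='c': π[18]=1 (border 'c')
j=19 s[j]='b': π[19]=2 (border 'cb')
j=20 s[j]='b': k: 2→0; π[20]=0 (border '')
j=21 s[j]='c': π[21]=1 (border 'c')
j=22 s[j]='b': π[22]=2 (border 'cb')

[0, 0, 1, 1, 0, 0, 1, 0, 0, 1, 1, 1, 0, 0, 0, 0, 0, 0, 1, 2, 0, 1, 2]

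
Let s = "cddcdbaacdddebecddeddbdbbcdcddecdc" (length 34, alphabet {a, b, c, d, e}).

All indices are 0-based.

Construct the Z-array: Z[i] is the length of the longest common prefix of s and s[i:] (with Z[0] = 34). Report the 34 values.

[34, 0, 0, 2, 0, 0, 0, 0, 3, 0, 0, 0, 0, 0, 0, 3, 0, 0, 0, 0, 0, 0, 0, 0, 0, 2, 0, 3, 0, 0, 0, 2, 0, 1]

Z[0]=34
i=1: fresh scan; Z[1]=0
i=2: fresh scan; Z[2]=0
i=3: fresh scan; Z[3]=2 grow→box=[3,5)
i=4: min(r-i=1, Z[1]=0)=0; Z[4]=0
i=5: fresh scan; Z[5]=0
i=6: fresh scan; Z[6]=0
i=7: fresh scan; Z[7]=0
i=8: fresh scan; Z[8]=3 grow→box=[8,11)
i=9: min(r-i=2, Z[1]=0)=0; Z[9]=0
i=10: min(r-i=1, Z[2]=0)=0; Z[10]=0
i=11: fresh scan; Z[11]=0
i=12: fresh scan; Z[12]=0
i=13: fresh scan; Z[13]=0
i=14: fresh scan; Z[14]=0
i=15: fresh scan; Z[15]=3 grow→box=[15,18)
i=16: min(r-i=2, Z[1]=0)=0; Z[16]=0
i=17: min(r-i=1, Z[2]=0)=0; Z[17]=0
i=18: fresh scan; Z[18]=0
i=19: fresh scan; Z[19]=0
i=20: fresh scan; Z[20]=0
i=21: fresh scan; Z[21]=0
i=22: fresh scan; Z[22]=0
i=23: fresh scan; Z[23]=0
i=24: fresh scan; Z[24]=0
i=25: fresh scan; Z[25]=2 grow→box=[25,27)
i=26: min(r-i=1, Z[1]=0)=0; Z[26]=0
i=27: fresh scan; Z[27]=3 grow→box=[27,30)
i=28: min(r-i=2, Z[1]=0)=0; Z[28]=0
i=29: min(r-i=1, Z[2]=0)=0; Z[29]=0
i=30: fresh scan; Z[30]=0
i=31: fresh scan; Z[31]=2 grow→box=[31,33)
i=32: min(r-i=1, Z[1]=0)=0; Z[32]=0
i=33: fresh scan; Z[33]=1 grow→box=[33,34)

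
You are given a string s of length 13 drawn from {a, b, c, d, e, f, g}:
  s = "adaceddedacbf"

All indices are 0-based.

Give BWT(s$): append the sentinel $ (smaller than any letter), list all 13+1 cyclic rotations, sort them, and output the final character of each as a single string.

fdd$caaeaeddcb

rank  rotation        last
    0  $adaceddedacbf  f
    1  acbf$adacedded  d
    2  aceddedacbf$ad  d
    3  adaceddedacbf$  $
    4  bf$adaceddedac  c
    5  cbf$adaceddeda  a
    6  ceddedacbf$ada  a
    7  dacbf$adacedde  e
    8  daceddedacbf$a  a
    9  ddedacbf$adace  e
   10  dedacbf$adaced  d
   11  edacbf$adacedd  d
   12  eddedacbf$adac  c
   13  f$adaceddedacb  b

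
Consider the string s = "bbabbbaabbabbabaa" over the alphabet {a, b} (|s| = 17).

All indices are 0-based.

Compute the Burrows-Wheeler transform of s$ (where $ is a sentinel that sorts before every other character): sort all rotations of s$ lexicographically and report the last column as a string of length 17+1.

aabbbbababbbbbaa$a

rank  rotation            last
    0  $bbabbbaabbabbabaa  a
    1  a$bbabbbaabbabbaba  a
    2  aa$bbabbbaabbabbab  b
    3  aabbabbabaa$bbabbb  b
    4  abaa$bbabbbaabbabb  b
    5  abbabaa$bbabbbaabb  b
    6  abbabbabaa$bbabbba  a
    7  abbbaabbabbabaa$bb  b
    8  baa$bbabbbaabbabba  a
    9  baabbabbabaa$bbabb  b
   10  babaa$bbabbbaabbab  b
   11  babbabaa$bbabbbaab  b
   12  babbbaabbabbabaa$b  b
   13  bbaabbabbabaa$bbab  b
   14  bbabaa$bbabbbaabba  a
   15  bbabbabaa$bbabbbaa  a
   16  bbabbbaabbabbabaa$  $
   17  bbbaabbabbabaa$bba  a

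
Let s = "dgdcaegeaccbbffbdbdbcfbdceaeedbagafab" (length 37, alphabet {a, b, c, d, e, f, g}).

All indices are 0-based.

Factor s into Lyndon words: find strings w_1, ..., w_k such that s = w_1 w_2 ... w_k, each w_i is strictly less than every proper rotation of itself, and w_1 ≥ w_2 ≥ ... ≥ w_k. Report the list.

emit factor 1: 'dg' (i=0, period=2)
emit factor 2: 'd' (i=2, period=1)
emit factor 3: 'c' (i=3, period=1)
emit factor 4: 'aege' (i=4, period=4)
emit factor 5: 'accbbffbdbdbcfbdceaeedbagaf' (i=8, period=27)
emit factor 6: 'ab' (i=35, period=2)

["dg", "d", "c", "aege", "accbbffbdbdbcfbdceaeedbagaf", "ab"]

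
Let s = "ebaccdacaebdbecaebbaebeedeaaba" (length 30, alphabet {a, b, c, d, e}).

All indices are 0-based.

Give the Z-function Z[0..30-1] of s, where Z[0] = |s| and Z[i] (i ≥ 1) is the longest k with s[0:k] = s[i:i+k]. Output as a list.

Z[0]=30
i=1: i≥r, start 0; Z[1]=0
i=2: i≥r, start 0; Z[2]=0
i=3: i≥r, start 0; Z[3]=0
i=4: i≥r, start 0; Z[4]=0
i=5: i≥r, start 0; Z[5]=0
i=6: i≥r, start 0; Z[6]=0
i=7: i≥r, start 0; Z[7]=0
i=8: i≥r, start 0; Z[8]=0
i=9: i≥r, start 0; Z[9]=2 scan→box=[9,11)
i=10: min(r-i=1, Z[1]=0)=0; Z[10]=0
i=11: i≥r, start 0; Z[11]=0
i=12: i≥r, start 0; Z[12]=0
i=13: i≥r, start 0; Z[13]=1 scan→box=[13,14)
i=14: i≥r, start 0; Z[14]=0
i=15: i≥r, start 0; Z[15]=0
i=16: i≥r, start 0; Z[16]=2 scan→box=[16,18)
i=17: min(r-i=1, Z[1]=0)=0; Z[17]=0
i=18: i≥r, start 0; Z[18]=0
i=19: i≥r, start 0; Z[19]=0
i=20: i≥r, start 0; Z[20]=2 scan→box=[20,22)
i=21: min(r-i=1, Z[1]=0)=0; Z[21]=0
i=22: i≥r, start 0; Z[22]=1 scan→box=[22,23)
i=23: i≥r, start 0; Z[23]=1 scan→box=[23,24)
i=24: i≥r, start 0; Z[24]=0
i=25: i≥r, start 0; Z[25]=1 scan→box=[25,26)
i=26: i≥r, start 0; Z[26]=0
i=27: i≥r, start 0; Z[27]=0
i=28: i≥r, start 0; Z[28]=0
i=29: i≥r, start 0; Z[29]=0

[30, 0, 0, 0, 0, 0, 0, 0, 0, 2, 0, 0, 0, 1, 0, 0, 2, 0, 0, 0, 2, 0, 1, 1, 0, 1, 0, 0, 0, 0]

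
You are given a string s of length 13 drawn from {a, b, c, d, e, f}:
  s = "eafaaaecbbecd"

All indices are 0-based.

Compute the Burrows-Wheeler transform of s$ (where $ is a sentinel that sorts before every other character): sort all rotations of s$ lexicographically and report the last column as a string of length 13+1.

dfaaecbeec$aba

rank  rotation        last
    0  $eafaaaecbbecd  d
    1  aaaecbbecd$eaf  f
    2  aaecbbecd$eafa  a
    3  aecbbecd$eafaa  a
    4  afaaaecbbecd$e  e
    5  bbecd$eafaaaec  c
    6  becd$eafaaaecb  b
    7  cbbecd$eafaaae  e
    8  cd$eafaaaecbbe  e
    9  d$eafaaaecbbec  c
   10  eafaaaecbbecd$  $
   11  ecbbecd$eafaaa  a
   12  ecd$eafaaaecbb  b
   13  faaaecbbecd$ea  a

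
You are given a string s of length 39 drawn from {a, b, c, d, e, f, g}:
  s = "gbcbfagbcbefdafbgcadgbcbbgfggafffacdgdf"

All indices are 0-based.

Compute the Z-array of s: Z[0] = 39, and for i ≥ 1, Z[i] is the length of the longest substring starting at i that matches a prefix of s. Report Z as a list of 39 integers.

Z[0]=39
i=1: fresh scan; Z[1]=0
i=2: fresh scan; Z[2]=0
i=3: fresh scan; Z[3]=0
i=4: fresh scan; Z[4]=0
i=5: fresh scan; Z[5]=0
i=6: fresh scan; Z[6]=4 extend→box=[6,10)
i=7: min(r-i=3, Z[1]=0)=0; Z[7]=0
i=8: min(r-i=2, Z[2]=0)=0; Z[8]=0
i=9: min(r-i=1, Z[3]=0)=0; Z[9]=0
i=10: fresh scan; Z[10]=0
i=11: fresh scan; Z[11]=0
i=12: fresh scan; Z[12]=0
i=13: fresh scan; Z[13]=0
i=14: fresh scan; Z[14]=0
i=15: fresh scan; Z[15]=0
i=16: fresh scan; Z[16]=1 extend→box=[16,17)
i=17: fresh scan; Z[17]=0
i=18: fresh scan; Z[18]=0
i=19: fresh scan; Z[19]=0
i=20: fresh scan; Z[20]=4 extend→box=[20,24)
i=21: min(r-i=3, Z[1]=0)=0; Z[21]=0
i=22: min(r-i=2, Z[2]=0)=0; Z[22]=0
i=23: min(r-i=1, Z[3]=0)=0; Z[23]=0
i=24: fresh scan; Z[24]=0
i=25: fresh scan; Z[25]=1 extend→box=[25,26)
i=26: fresh scan; Z[26]=0
i=27: fresh scan; Z[27]=1 extend→box=[27,28)
i=28: fresh scan; Z[28]=1 extend→box=[28,29)
i=29: fresh scan; Z[29]=0
i=30: fresh scan; Z[30]=0
i=31: fresh scan; Z[31]=0
i=32: fresh scan; Z[32]=0
i=33: fresh scan; Z[33]=0
i=34: fresh scan; Z[34]=0
i=35: fresh scan; Z[35]=0
i=36: fresh scan; Z[36]=1 extend→box=[36,37)
i=37: fresh scan; Z[37]=0
i=38: fresh scan; Z[38]=0

[39, 0, 0, 0, 0, 0, 4, 0, 0, 0, 0, 0, 0, 0, 0, 0, 1, 0, 0, 0, 4, 0, 0, 0, 0, 1, 0, 1, 1, 0, 0, 0, 0, 0, 0, 0, 1, 0, 0]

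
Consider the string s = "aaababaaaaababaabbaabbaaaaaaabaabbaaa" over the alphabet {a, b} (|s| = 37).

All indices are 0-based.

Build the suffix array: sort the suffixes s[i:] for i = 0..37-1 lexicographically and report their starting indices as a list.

[36, 35, 34, 22, 23, 24, 6, 25, 7, 26, 0, 8, 27, 1, 9, 30, 18, 14, 4, 28, 12, 2, 10, 31, 19, 15, 33, 21, 5, 29, 17, 13, 3, 11, 32, 20, 16]

sorted suffixes:
  #0 SA[0]=36  'a'
  #1 SA[1]=35  'aa'
  #2 SA[2]=34  'aaa'
  #3 SA[3]=22  'aaaaaaabaabbaaa'
  #4 SA[4]=23  'aaaaaabaabbaaa'
  #5 SA[5]=24  'aaaaabaabbaaa'
  #6 SA[6]=6  'aaaaababaabbaabbaaaaaaabaabbaaa'
  #7 SA[7]=25  'aaaabaabbaaa'
  #8 SA[8]=7  'aaaababaabbaabbaaaaaaabaabbaaa'
  #9 SA[9]=26  'aaabaabbaaa'
  #10 SA[10]=0  'aaababaaaaababaabbaabbaaaaaaabaabbaaa'
  #11 SA[11]=8  'aaababaabbaabbaaaaaaabaabbaaa'
  #12 SA[12]=27  'aabaabbaaa'
  #13 SA[13]=1  'aababaaaaababaabbaabbaaaaaaabaabbaaa'
  #14 SA[14]=9  'aababaabbaabbaaaaaaabaabbaaa'
  #15 SA[15]=30  'aabbaaa'
  #16 SA[16]=18  'aabbaaaaaaabaabbaaa'
  #17 SA[17]=14  'aabbaabbaaaaaaabaabbaaa'
  #18 SA[18]=4  'abaaaaababaabbaabbaaaaaaabaabbaaa'
  #19 SA[19]=28  'abaabbaaa'
  #20 SA[20]=12  'abaabbaabbaaaaaaabaabbaaa'
  #21 SA[21]=2  'ababaaaaababaabbaabbaaaaaaabaabbaaa'
  #22 SA[22]=10  'ababaabbaabbaaaaaaabaabbaaa'
  #23 SA[23]=31  'abbaaa'
  #24 SA[24]=19  'abbaaaaaaabaabbaaa'
  #25 SA[25]=15  'abbaabbaaaaaaabaabbaaa'
  #26 SA[26]=33  'baaa'
  #27 SA[27]=21  'baaaaaaabaabbaaa'
  #28 SA[28]=5  'baaaaababaabbaabbaaaaaaabaabbaaa'
  #29 SA[29]=29  'baabbaaa'
  #30 SA[30]=17  'baabbaaaaaaabaabbaaa'
  #31 SA[31]=13  'baabbaabbaaaaaaabaabbaaa'
  #32 SA[32]=3  'babaaaaababaabbaabbaaaaaaabaabbaaa'
  #33 SA[33]=11  'babaabbaabbaaaaaaabaabbaaa'
  #34 SA[34]=32  'bbaaa'
  #35 SA[35]=20  'bbaaaaaaabaabbaaa'
  #36 SA[36]=16  'bbaabbaaaaaaabaabbaaa'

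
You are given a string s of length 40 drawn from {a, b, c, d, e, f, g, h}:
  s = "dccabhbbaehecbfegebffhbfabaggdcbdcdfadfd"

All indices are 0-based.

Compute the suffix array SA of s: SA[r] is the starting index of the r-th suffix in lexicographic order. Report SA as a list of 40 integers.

rank | idx | suffix
   0 |  24 | abaggdcbdcdfadfd
   1 |   3 | abhbbaehecbfegebffhbfabaggdcbdcdfadfd
   2 |  36 | adfd
   3 |   8 | aehecbfegebffhbfabaggdcbdcdfadfd
   4 |  26 | aggdcbdcdfadfd
   5 |   7 | baehecbfegebffhbfabaggdcbdcdfadfd
   6 |  25 | baggdcbdcdfadfd
   7 |   6 | bbaehecbfegebffhbfabaggdcbdcdfadfd
   8 |  31 | bdcdfadfd
   9 |  22 | bfabaggdcbdcdfadfd
  10 |  13 | bfegebffhbfabaggdcbdcdfadfd
  11 |  18 | bffhbfabaggdcbdcdfadfd
  12 |   4 | bhbbaehecbfegebffhbfabaggdcbdcdfadfd
  13 |   2 | cabhbbaehecbfegebffhbfabaggdcbdcdfadfd
  14 |  30 | cbdcdfadfd
  15 |  12 | cbfegebffhbfabaggdcbdcdfadfd
  16 |   1 | ccabhbbaehecbfegebffhbfabaggdcbdcdfadfd
  17 |  33 | cdfadfd
  18 |  39 | d
  19 |  29 | dcbdcdfadfd
  20 |   0 | dccabhbbaehecbfegebffhbfabaggdcbdcdfadfd
  21 |  32 | dcdfadfd
  22 |  34 | dfadfd
  23 |  37 | dfd
  24 |  17 | ebffhbfabaggdcbdcdfadfd
  25 |  11 | ecbfegebffhbfabaggdcbdcdfadfd
  26 |  15 | egebffhbfabaggdcbdcdfadfd
  27 |   9 | ehecbfegebffhbfabaggdcbdcdfadfd
  28 |  23 | fabaggdcbdcdfadfd
  29 |  35 | fadfd
  30 |  38 | fd
  31 |  14 | fegebffhbfabaggdcbdcdfadfd
  32 |  19 | ffhbfabaggdcbdcdfadfd
  33 |  20 | fhbfabaggdcbdcdfadfd
  34 |  28 | gdcbdcdfadfd
  35 |  16 | gebffhbfabaggdcbdcdfadfd
  36 |  27 | ggdcbdcdfadfd
  37 |   5 | hbbaehecbfegebffhbfabaggdcbdcdfadfd
  38 |  21 | hbfabaggdcbdcdfadfd
  39 |  10 | hecbfegebffhbfabaggdcbdcdfadfd

[24, 3, 36, 8, 26, 7, 25, 6, 31, 22, 13, 18, 4, 2, 30, 12, 1, 33, 39, 29, 0, 32, 34, 37, 17, 11, 15, 9, 23, 35, 38, 14, 19, 20, 28, 16, 27, 5, 21, 10]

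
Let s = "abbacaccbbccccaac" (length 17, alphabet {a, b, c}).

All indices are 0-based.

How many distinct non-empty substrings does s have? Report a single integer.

131

rank | idx | suffix
   0 |  14 | aac
   1 |   0 | abbacaccbbccccaac
   2 |  15 | ac
   3 |   3 | acaccbbccccaac
   4 |   5 | accbbccccaac
   5 |   2 | bacaccbbccccaac
   6 |   1 | bbacaccbbccccaac
   7 |   8 | bbccccaac
   8 |   9 | bccccaac
   9 |  16 | c
  10 |  13 | caac
  11 |   4 | caccbbccccaac
  12 |   7 | cbbccccaac
  13 |  12 | ccaac
  14 |   6 | ccbbccccaac
  15 |  11 | cccaac
  16 |  10 | ccccaac

SA = [14, 0, 15, 3, 5, 2, 1, 8, 9, 16, 13, 4, 7, 12, 6, 11, 10]
rank  pair      lcp
   1  s[14:],s[0:]  1  'a'
   2  s[0:],s[15:]  1  'a'
   3  s[15:],s[3:]  2  'ac'
   4  s[3:],s[5:]  2  'ac'
   5  s[5:],s[2:]  0  ''
   6  s[2:],s[1:]  1  'b'
   7  s[1:],s[8:]  2  'bb'
   8  s[8:],s[9:]  1  'b'
   9  s[9:],s[16:]  0  ''
  10  s[16:],s[13:]  1  'c'
  11  s[13:],s[4:]  2  'ca'
  12  s[4:],s[7:]  1  'c'
  13  s[7:],s[12:]  1  'c'
  14  s[12:],s[6:]  2  'cc'
  15  s[6:],s[11:]  2  'cc'
  16  s[11:],s[10:]  3  'ccc'

n(n+1)/2 = 17·18/2 = 153
Σ LCP = 0 + 1 + 1 + 2 + 2 + 0 + 1 + 2 + 1 + 0 + 1 + 2 + 1 + 1 + 2 + 2 + 3 = 22
distinct = 153 − 22 = 131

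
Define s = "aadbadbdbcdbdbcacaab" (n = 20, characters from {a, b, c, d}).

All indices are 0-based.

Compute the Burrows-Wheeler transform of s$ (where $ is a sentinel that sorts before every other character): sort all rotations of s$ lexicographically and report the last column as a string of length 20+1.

bc$acabadddddabbabbca

rank  rotation               last
    0  $aadbadbdbcdbdbcacaab  b
    1  aab$aadbadbdbcdbdbcac  c
    2  aadbadbdbcdbdbcacaab$  $
    3  ab$aadbadbdbcdbdbcaca  a
    4  acaab$aadbadbdbcdbdbc  c
    5  adbadbdbcdbdbcacaab$a  a
    6  adbdbcdbdbcacaab$aadb  b
    7  b$aadbadbdbcdbdbcacaa  a
    8  badbdbcdbdbcacaab$aad  d
    9  bcacaab$aadbadbdbcdbd  d
   10  bcdbdbcacaab$aadbadbd  d
   11  bdbcacaab$aadbadbdbcd  d
   12  bdbcdbdbcacaab$aadbad  d
   13  caab$aadbadbdbcdbdbca  a
   14  cacaab$aadbadbdbcdbdb  b
   15  cdbdbcacaab$aadbadbdb  b
   16  dbadbdbcdbdbcacaab$aa  a
   17  dbcacaab$aadbadbdbcdb  b
   18  dbcdbdbcacaab$aadbadb  b
   19  dbdbcacaab$aadbadbdbc  c
   20  dbdbcdbdbcacaab$aadba  a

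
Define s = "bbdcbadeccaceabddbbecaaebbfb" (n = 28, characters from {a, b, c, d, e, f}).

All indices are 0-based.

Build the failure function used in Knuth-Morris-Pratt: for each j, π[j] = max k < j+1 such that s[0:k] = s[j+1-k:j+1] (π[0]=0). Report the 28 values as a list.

π[0] = 0
j=1 s[j]='b': π[1]=1 (border 'b')
j=2 s[j]='d': k: 1→0; π[2]=0 (border '')
j=3 s[j]='c': π[3]=0 (border '')
j=4 s[j]='b': π[4]=1 (border 'b')
j=5 s[j]='a': k: 1→0; π[5]=0 (border '')
j=6 s[j]='d': π[6]=0 (border '')
j=7 s[j]='e': π[7]=0 (border '')
j=8 s[j]='c': π[8]=0 (border '')
j=9 s[j]='c': π[9]=0 (border '')
j=10 s[j]='a': π[10]=0 (border '')
j=11 s[j]='c': π[11]=0 (border '')
j=12 s[j]='e': π[12]=0 (border '')
j=13 s[j]='a': π[13]=0 (border '')
j=14 s[j]='b': π[14]=1 (border 'b')
j=15 s[j]='d': k: 1→0; π[15]=0 (border '')
j=16 s[j]='d': π[16]=0 (border '')
j=17 s[j]='b': π[17]=1 (border 'b')
j=18 s[j]='b': π[18]=2 (border 'bb')
j=19 s[j]='e': k: 2→1→0; π[19]=0 (border '')
j=20 s[j]='c': π[20]=0 (border '')
j=21 s[j]='a': π[21]=0 (border '')
j=22 s[j]='a': π[22]=0 (border '')
j=23 s[j]='e': π[23]=0 (border '')
j=24 s[j]='b': π[24]=1 (border 'b')
j=25 s[j]='b': π[25]=2 (border 'bb')
j=26 s[j]='f': k: 2→1→0; π[26]=0 (border '')
j=27 s[j]='b': π[27]=1 (border 'b')

[0, 1, 0, 0, 1, 0, 0, 0, 0, 0, 0, 0, 0, 0, 1, 0, 0, 1, 2, 0, 0, 0, 0, 0, 1, 2, 0, 1]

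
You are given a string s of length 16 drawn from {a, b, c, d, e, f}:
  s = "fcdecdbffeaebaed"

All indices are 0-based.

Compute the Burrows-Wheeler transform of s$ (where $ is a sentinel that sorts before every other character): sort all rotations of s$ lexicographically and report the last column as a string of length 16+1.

debedefeccfada$fb

rank  rotation           last
    0  $fcdecdbffeaebaed  d
    1  aebaed$fcdecdbffe  e
    2  aed$fcdecdbffeaeb  b
    3  baed$fcdecdbffeae  e
    4  bffeaebaed$fcdecd  d
    5  cdbffeaebaed$fcde  e
    6  cdecdbffeaebaed$f  f
    7  d$fcdecdbffeaebae  e
    8  dbffeaebaed$fcdec  c
    9  decdbffeaebaed$fc  c
   10  eaebaed$fcdecdbff  f
   11  ebaed$fcdecdbffea  a
   12  ecdbffeaebaed$fcd  d
   13  ed$fcdecdbffeaeba  a
   14  fcdecdbffeaebaed$  $
   15  feaebaed$fcdecdbf  f
   16  ffeaebaed$fcdecdb  b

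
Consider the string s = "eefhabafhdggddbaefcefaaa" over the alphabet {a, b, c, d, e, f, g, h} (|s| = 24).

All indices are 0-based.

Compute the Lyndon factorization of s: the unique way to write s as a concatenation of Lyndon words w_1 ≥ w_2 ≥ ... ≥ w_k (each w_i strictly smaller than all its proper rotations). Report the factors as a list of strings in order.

["eefh", "abafhdggddbaefcef", "a", "a", "a"]

emit factor 1: 'eefh' (i=0, period=4)
emit factor 2: 'abafhdggddbaefcef' (i=4, period=17)
emit factor 3: 'a' (i=21, period=1)
emit factor 4: 'a' (i=22, period=1)
emit factor 5: 'a' (i=23, period=1)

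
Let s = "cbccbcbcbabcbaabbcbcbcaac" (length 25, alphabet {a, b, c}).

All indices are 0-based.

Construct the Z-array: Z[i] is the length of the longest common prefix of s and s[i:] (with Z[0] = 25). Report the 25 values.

[25, 0, 1, 3, 0, 3, 0, 2, 0, 0, 0, 2, 0, 0, 0, 0, 0, 3, 0, 3, 0, 1, 0, 0, 1]

Z[0]=25
i=1: outside box; Z[1]=0
i=2: outside box; Z[2]=1 grow→box=[2,3)
i=3: outside box; Z[3]=3 grow→box=[3,6)
i=4: min(r-i=2, Z[1]=0)=0; Z[4]=0
i=5: min(r-i=1, Z[2]=1)=1; Z[5]=3 grow→box=[5,8)
i=6: min(r-i=2, Z[1]=0)=0; Z[6]=0
i=7: min(r-i=1, Z[2]=1)=1; Z[7]=2 grow→box=[7,9)
i=8: min(r-i=1, Z[1]=0)=0; Z[8]=0
i=9: outside box; Z[9]=0
i=10: outside box; Z[10]=0
i=11: outside box; Z[11]=2 grow→box=[11,13)
i=12: min(r-i=1, Z[1]=0)=0; Z[12]=0
i=13: outside box; Z[13]=0
i=14: outside box; Z[14]=0
i=15: outside box; Z[15]=0
i=16: outside box; Z[16]=0
i=17: outside box; Z[17]=3 grow→box=[17,20)
i=18: min(r-i=2, Z[1]=0)=0; Z[18]=0
i=19: min(r-i=1, Z[2]=1)=1; Z[19]=3 grow→box=[19,22)
i=20: min(r-i=2, Z[1]=0)=0; Z[20]=0
i=21: min(r-i=1, Z[2]=1)=1; Z[21]=1
i=22: outside box; Z[22]=0
i=23: outside box; Z[23]=0
i=24: outside box; Z[24]=1 grow→box=[24,25)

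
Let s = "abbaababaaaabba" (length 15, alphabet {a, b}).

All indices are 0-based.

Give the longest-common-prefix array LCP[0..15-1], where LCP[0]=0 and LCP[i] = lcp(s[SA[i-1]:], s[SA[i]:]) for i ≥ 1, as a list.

[0, 1, 3, 2, 3, 1, 3, 2, 4, 0, 2, 3, 2, 1, 3]

rank→(start, suffix):
  0 → (14, 'a')
  1 → (8, 'aaaabba')
  2 → (9, 'aaabba')
  3 → (3, 'aababaaaabba')
  4 → (10, 'aabba')
  5 → (6, 'abaaaabba')
  6 → (4, 'ababaaaabba')
  7 → (11, 'abba')
  8 → (0, 'abbaababaaaabba')
  9 → (13, 'ba')
  10 → (7, 'baaaabba')
  11 → (2, 'baababaaaabba')
  12 → (5, 'babaaaabba')
  13 → (12, 'bba')
  14 → (1, 'bbaababaaaabba')

SA = [14, 8, 9, 3, 10, 6, 4, 11, 0, 13, 7, 2, 5, 12, 1]
[i] adj suffixes → lcp
  [1] 14/8 → 1 ('a')
  [2] 8/9 → 3 ('aaa')
  [3] 9/3 → 2 ('aa')
  [4] 3/10 → 3 ('aab')
  [5] 10/6 → 1 ('a')
  [6] 6/4 → 3 ('aba')
  [7] 4/11 → 2 ('ab')
  [8] 11/0 → 4 ('abba')
  [9] 0/13 → 0 ('')
  [10] 13/7 → 2 ('ba')
  [11] 7/2 → 3 ('baa')
  [12] 2/5 → 2 ('ba')
  [13] 5/12 → 1 ('b')
  [14] 12/1 → 3 ('bba')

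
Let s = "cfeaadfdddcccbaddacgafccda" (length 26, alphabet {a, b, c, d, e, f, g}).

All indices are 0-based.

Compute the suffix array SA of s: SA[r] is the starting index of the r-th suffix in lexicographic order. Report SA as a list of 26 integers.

[25, 3, 17, 14, 4, 20, 13, 12, 11, 10, 22, 23, 0, 18, 24, 16, 9, 15, 8, 7, 5, 2, 21, 6, 1, 19]

rank | idx | suffix
   0 |  25 | a
   1 |   3 | aadfdddcccbaddacgafccda
   2 |  17 | acgafccda
   3 |  14 | addacgafccda
   4 |   4 | adfdddcccbaddacgafccda
   5 |  20 | afccda
   6 |  13 | baddacgafccda
   7 |  12 | cbaddacgafccda
   8 |  11 | ccbaddacgafccda
   9 |  10 | cccbaddacgafccda
  10 |  22 | ccda
  11 |  23 | cda
  12 |   0 | cfeaadfdddcccbaddacgafccda
  13 |  18 | cgafccda
  14 |  24 | da
  15 |  16 | dacgafccda
  16 |   9 | dcccbaddacgafccda
  17 |  15 | ddacgafccda
  18 |   8 | ddcccbaddacgafccda
  19 |   7 | dddcccbaddacgafccda
  20 |   5 | dfdddcccbaddacgafccda
  21 |   2 | eaadfdddcccbaddacgafccda
  22 |  21 | fccda
  23 |   6 | fdddcccbaddacgafccda
  24 |   1 | feaadfdddcccbaddacgafccda
  25 |  19 | gafccda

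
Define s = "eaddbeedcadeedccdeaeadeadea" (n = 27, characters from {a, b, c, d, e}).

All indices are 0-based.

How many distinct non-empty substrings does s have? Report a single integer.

331

rank | idx | suffix
   0 |  26 | a
   1 |   1 | addbeedcadeedccdeaeadeadea
   2 |  23 | adea
   3 |  20 | adeadea
   4 |   9 | adeedccdeaeadeadea
   5 |  18 | aeadeadea
   6 |   4 | beedcadeedccdeaeadeadea
   7 |   8 | cadeedccdeaeadeadea
   8 |  14 | ccdeaeadeadea
   9 |  15 | cdeaeadeadea
  10 |   3 | dbeedcadeedccdeaeadeadea
  11 |   7 | dcadeedccdeaeadeadea
  12 |  13 | dccdeaeadeadea
  13 |   2 | ddbeedcadeedccdeaeadeadea
  14 |  24 | dea
  15 |  21 | deadea
  16 |  16 | deaeadeadea
  17 |  10 | deedccdeaeadeadea
  18 |  25 | ea
  19 |   0 | eaddbeedcadeedccdeaeadeadea
  20 |  22 | eadea
  21 |  19 | eadeadea
  22 |  17 | eaeadeadea
  23 |   6 | edcadeedccdeaeadeadea
  24 |  12 | edccdeaeadeadea
  25 |   5 | eedcadeedccdeaeadeadea
  26 |  11 | eedccdeaeadeadea

SA = [26, 1, 23, 20, 9, 18, 4, 8, 14, 15, 3, 7, 13, 2, 24, 21, 16, 10, 25, 0, 22, 19, 17, 6, 12, 5, 11]
[i] adj suffixes → lcp
  [1] 26/1 → 1 ('a')
  [2] 1/23 → 2 ('ad')
  [3] 23/20 → 4 ('adea')
  [4] 20/9 → 3 ('ade')
  [5] 9/18 → 1 ('a')
  [6] 18/4 → 0 ('')
  [7] 4/8 → 0 ('')
  [8] 8/14 → 1 ('c')
  [9] 14/15 → 1 ('c')
  [10] 15/3 → 0 ('')
  [11] 3/7 → 1 ('d')
  [12] 7/13 → 2 ('dc')
  [13] 13/2 → 1 ('d')
  [14] 2/24 → 1 ('d')
  [15] 24/21 → 3 ('dea')
  [16] 21/16 → 3 ('dea')
  [17] 16/10 → 2 ('de')
  [18] 10/25 → 0 ('')
  [19] 25/0 → 2 ('ea')
  [20] 0/22 → 3 ('ead')
  [21] 22/19 → 5 ('eadea')
  [22] 19/17 → 2 ('ea')
  [23] 17/6 → 1 ('e')
  [24] 6/12 → 3 ('edc')
  [25] 12/5 → 1 ('e')
  [26] 5/11 → 4 ('eedc')

n(n+1)/2 = 27·28/2 = 378
Σ LCP = 0 + 1 + 2 + 4 + 3 + 1 + 0 + 0 + 1 + 1 + 0 + 1 + 2 + 1 + 1 + 3 + 3 + 2 + 0 + 2 + 3 + 5 + 2 + 1 + 3 + 1 + 4 = 47
distinct = 378 − 47 = 331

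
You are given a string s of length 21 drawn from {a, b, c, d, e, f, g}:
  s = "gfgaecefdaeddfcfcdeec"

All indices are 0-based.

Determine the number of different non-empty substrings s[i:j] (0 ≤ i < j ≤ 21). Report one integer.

213

sorted suffixes:
  #0 SA[0]=3  'aecefdaeddfcfcdeec'
  #1 SA[1]=9  'aeddfcfcdeec'
  #2 SA[2]=20  'c'
  #3 SA[3]=16  'cdeec'
  #4 SA[4]=5  'cefdaeddfcfcdeec'
  #5 SA[5]=14  'cfcdeec'
  #6 SA[6]=8  'daeddfcfcdeec'
  #7 SA[7]=11  'ddfcfcdeec'
  #8 SA[8]=17  'deec'
  #9 SA[9]=12  'dfcfcdeec'
  #10 SA[10]=19  'ec'
  #11 SA[11]=4  'ecefdaeddfcfcdeec'
  #12 SA[12]=10  'eddfcfcdeec'
  #13 SA[13]=18  'eec'
  #14 SA[14]=6  'efdaeddfcfcdeec'
  #15 SA[15]=15  'fcdeec'
  #16 SA[16]=13  'fcfcdeec'
  #17 SA[17]=7  'fdaeddfcfcdeec'
  #18 SA[18]=1  'fgaecefdaeddfcfcdeec'
  #19 SA[19]=2  'gaecefdaeddfcfcdeec'
  #20 SA[20]=0  'gfgaecefdaeddfcfcdeec'

SA = [3, 9, 20, 16, 5, 14, 8, 11, 17, 12, 19, 4, 10, 18, 6, 15, 13, 7, 1, 2, 0]
[i] adj suffixes → lcp
  [1] 3/9 → 2 ('ae')
  [2] 9/20 → 0 ('')
  [3] 20/16 → 1 ('c')
  [4] 16/5 → 1 ('c')
  [5] 5/14 → 1 ('c')
  [6] 14/8 → 0 ('')
  [7] 8/11 → 1 ('d')
  [8] 11/17 → 1 ('d')
  [9] 17/12 → 1 ('d')
  [10] 12/19 → 0 ('')
  [11] 19/4 → 2 ('ec')
  [12] 4/10 → 1 ('e')
  [13] 10/18 → 1 ('e')
  [14] 18/6 → 1 ('e')
  [15] 6/15 → 0 ('')
  [16] 15/13 → 2 ('fc')
  [17] 13/7 → 1 ('f')
  [18] 7/1 → 1 ('f')
  [19] 1/2 → 0 ('')
  [20] 2/0 → 1 ('g')

n(n+1)/2 = 21·22/2 = 231
Σ LCP = 0 + 2 + 0 + 1 + 1 + 1 + 0 + 1 + 1 + 1 + 0 + 2 + 1 + 1 + 1 + 0 + 2 + 1 + 1 + 0 + 1 = 18
distinct = 231 − 18 = 213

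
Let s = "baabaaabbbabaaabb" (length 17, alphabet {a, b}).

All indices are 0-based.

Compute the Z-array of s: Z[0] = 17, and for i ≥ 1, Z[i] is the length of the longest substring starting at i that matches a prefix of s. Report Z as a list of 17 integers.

Z[0]=17
i=1: fresh scan; Z[1]=0
i=2: fresh scan; Z[2]=0
i=3: fresh scan; Z[3]=3 grow→box=[3,6)
i=4: min(r-i=2, Z[1]=0)=0; Z[4]=0
i=5: min(r-i=1, Z[2]=0)=0; Z[5]=0
i=6: fresh scan; Z[6]=0
i=7: fresh scan; Z[7]=1 grow→box=[7,8)
i=8: fresh scan; Z[8]=1 grow→box=[8,9)
i=9: fresh scan; Z[9]=2 grow→box=[9,11)
i=10: min(r-i=1, Z[1]=0)=0; Z[10]=0
i=11: fresh scan; Z[11]=3 grow→box=[11,14)
i=12: min(r-i=2, Z[1]=0)=0; Z[12]=0
i=13: min(r-i=1, Z[2]=0)=0; Z[13]=0
i=14: fresh scan; Z[14]=0
i=15: fresh scan; Z[15]=1 grow→box=[15,16)
i=16: fresh scan; Z[16]=1 grow→box=[16,17)

[17, 0, 0, 3, 0, 0, 0, 1, 1, 2, 0, 3, 0, 0, 0, 1, 1]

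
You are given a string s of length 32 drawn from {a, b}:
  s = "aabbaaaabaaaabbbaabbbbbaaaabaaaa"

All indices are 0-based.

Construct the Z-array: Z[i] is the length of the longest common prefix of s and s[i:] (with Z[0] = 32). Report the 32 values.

[32, 1, 0, 0, 2, 2, 3, 1, 0, 2, 2, 4, 1, 0, 0, 0, 4, 1, 0, 0, 0, 0, 0, 2, 2, 3, 1, 0, 2, 2, 2, 1]

Z[0]=32
i=1: i≥r, start 0; Z[1]=1 scan→box=[1,2)
i=2: i≥r, start 0; Z[2]=0
i=3: i≥r, start 0; Z[3]=0
i=4: i≥r, start 0; Z[4]=2 scan→box=[4,6)
i=5: min(r-i=1, Z[1]=1)=1; Z[5]=2 scan→box=[5,7)
i=6: min(r-i=1, Z[1]=1)=1; Z[6]=3 scan→box=[6,9)
i=7: min(r-i=2, Z[1]=1)=1; Z[7]=1
i=8: min(r-i=1, Z[2]=0)=0; Z[8]=0
i=9: i≥r, start 0; Z[9]=2 scan→box=[9,11)
i=10: min(r-i=1, Z[1]=1)=1; Z[10]=2 scan→box=[10,12)
i=11: min(r-i=1, Z[1]=1)=1; Z[11]=4 scan→box=[11,15)
i=12: min(r-i=3, Z[1]=1)=1; Z[12]=1
i=13: min(r-i=2, Z[2]=0)=0; Z[13]=0
i=14: min(r-i=1, Z[3]=0)=0; Z[14]=0
i=15: i≥r, start 0; Z[15]=0
i=16: i≥r, start 0; Z[16]=4 scan→box=[16,20)
i=17: min(r-i=3, Z[1]=1)=1; Z[17]=1
i=18: min(r-i=2, Z[2]=0)=0; Z[18]=0
i=19: min(r-i=1, Z[3]=0)=0; Z[19]=0
i=20: i≥r, start 0; Z[20]=0
i=21: i≥r, start 0; Z[21]=0
i=22: i≥r, start 0; Z[22]=0
i=23: i≥r, start 0; Z[23]=2 scan→box=[23,25)
i=24: min(r-i=1, Z[1]=1)=1; Z[24]=2 scan→box=[24,26)
i=25: min(r-i=1, Z[1]=1)=1; Z[25]=3 scan→box=[25,28)
i=26: min(r-i=2, Z[1]=1)=1; Z[26]=1
i=27: min(r-i=1, Z[2]=0)=0; Z[27]=0
i=28: i≥r, start 0; Z[28]=2 scan→box=[28,30)
i=29: min(r-i=1, Z[1]=1)=1; Z[29]=2 scan→box=[29,31)
i=30: min(r-i=1, Z[1]=1)=1; Z[30]=2 scan→box=[30,32)
i=31: min(r-i=1, Z[1]=1)=1; Z[31]=1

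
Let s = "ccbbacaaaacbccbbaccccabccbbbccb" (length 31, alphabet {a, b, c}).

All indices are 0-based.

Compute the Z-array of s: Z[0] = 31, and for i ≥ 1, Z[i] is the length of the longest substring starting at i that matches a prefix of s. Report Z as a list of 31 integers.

Z[0]=31
i=1: i≥r, start 0; Z[1]=1 grow→box=[1,2)
i=2: i≥r, start 0; Z[2]=0
i=3: i≥r, start 0; Z[3]=0
i=4: i≥r, start 0; Z[4]=0
i=5: i≥r, start 0; Z[5]=1 grow→box=[5,6)
i=6: i≥r, start 0; Z[6]=0
i=7: i≥r, start 0; Z[7]=0
i=8: i≥r, start 0; Z[8]=0
i=9: i≥r, start 0; Z[9]=0
i=10: i≥r, start 0; Z[10]=1 grow→box=[10,11)
i=11: i≥r, start 0; Z[11]=0
i=12: i≥r, start 0; Z[12]=6 grow→box=[12,18)
i=13: min(r-i=5, Z[1]=1)=1; Z[13]=1
i=14: min(r-i=4, Z[2]=0)=0; Z[14]=0
i=15: min(r-i=3, Z[3]=0)=0; Z[15]=0
i=16: min(r-i=2, Z[4]=0)=0; Z[16]=0
i=17: min(r-i=1, Z[5]=1)=1; Z[17]=2 grow→box=[17,19)
i=18: min(r-i=1, Z[1]=1)=1; Z[18]=2 grow→box=[18,20)
i=19: min(r-i=1, Z[1]=1)=1; Z[19]=2 grow→box=[19,21)
i=20: min(r-i=1, Z[1]=1)=1; Z[20]=1
i=21: i≥r, start 0; Z[21]=0
i=22: i≥r, start 0; Z[22]=0
i=23: i≥r, start 0; Z[23]=4 grow→box=[23,27)
i=24: min(r-i=3, Z[1]=1)=1; Z[24]=1
i=25: min(r-i=2, Z[2]=0)=0; Z[25]=0
i=26: min(r-i=1, Z[3]=0)=0; Z[26]=0
i=27: i≥r, start 0; Z[27]=0
i=28: i≥r, start 0; Z[28]=3 grow→box=[28,31)
i=29: min(r-i=2, Z[1]=1)=1; Z[29]=1
i=30: min(r-i=1, Z[2]=0)=0; Z[30]=0

[31, 1, 0, 0, 0, 1, 0, 0, 0, 0, 1, 0, 6, 1, 0, 0, 0, 2, 2, 2, 1, 0, 0, 4, 1, 0, 0, 0, 3, 1, 0]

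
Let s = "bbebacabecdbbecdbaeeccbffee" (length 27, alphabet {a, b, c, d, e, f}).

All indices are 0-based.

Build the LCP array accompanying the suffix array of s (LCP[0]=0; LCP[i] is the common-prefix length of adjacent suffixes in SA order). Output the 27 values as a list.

rank | idx | suffix
   0 |   6 | abecdbbecdbaeeccbffee
   1 |   4 | acabecdbbecdbaeeccbffee
   2 |  17 | aeeccbffee
   3 |   3 | bacabecdbbecdbaeeccbffee
   4 |  16 | baeeccbffee
   5 |   0 | bbebacabecdbbecdbaeeccbffee
   6 |  11 | bbecdbaeeccbffee
   7 |   1 | bebacabecdbbecdbaeeccbffee
   8 |  12 | becdbaeeccbffee
   9 |   7 | becdbbecdbaeeccbffee
  10 |  22 | bffee
  11 |   5 | cabecdbbecdbaeeccbffee
  12 |  21 | cbffee
  13 |  20 | ccbffee
  14 |  14 | cdbaeeccbffee
  15 |   9 | cdbbecdbaeeccbffee
  16 |  15 | dbaeeccbffee
  17 |  10 | dbbecdbaeeccbffee
  18 |  26 | e
  19 |   2 | ebacabecdbbecdbaeeccbffee
  20 |  19 | eccbffee
  21 |  13 | ecdbaeeccbffee
  22 |   8 | ecdbbecdbaeeccbffee
  23 |  25 | ee
  24 |  18 | eeccbffee
  25 |  24 | fee
  26 |  23 | ffee

SA = [6, 4, 17, 3, 16, 0, 11, 1, 12, 7, 22, 5, 21, 20, 14, 9, 15, 10, 26, 2, 19, 13, 8, 25, 18, 24, 23]
i: (SA[i-1],SA[i]) lcp shared
  1: (6,4) 1 'a'
  2: (4,17) 1 'a'
  3: (17,3) 0 ''
  4: (3,16) 2 'ba'
  5: (16,0) 1 'b'
  6: (0,11) 3 'bbe'
  7: (11,1) 1 'b'
  8: (1,12) 2 'be'
  9: (12,7) 5 'becdb'
  10: (7,22) 1 'b'
  11: (22,5) 0 ''
  12: (5,21) 1 'c'
  13: (21,20) 1 'c'
  14: (20,14) 1 'c'
  15: (14,9) 3 'cdb'
  16: (9,15) 0 ''
  17: (15,10) 2 'db'
  18: (10,26) 0 ''
  19: (26,2) 1 'e'
  20: (2,19) 1 'e'
  21: (19,13) 2 'ec'
  22: (13,8) 4 'ecdb'
  23: (8,25) 1 'e'
  24: (25,18) 2 'ee'
  25: (18,24) 0 ''
  26: (24,23) 1 'f'

[0, 1, 1, 0, 2, 1, 3, 1, 2, 5, 1, 0, 1, 1, 1, 3, 0, 2, 0, 1, 1, 2, 4, 1, 2, 0, 1]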